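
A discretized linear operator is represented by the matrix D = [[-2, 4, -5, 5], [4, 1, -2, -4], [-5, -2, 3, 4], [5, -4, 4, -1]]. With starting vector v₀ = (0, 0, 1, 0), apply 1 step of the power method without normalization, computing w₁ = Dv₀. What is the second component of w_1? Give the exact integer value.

w1 = Dv₀ = ((-2)·0 + 4·0 + (-5)·1 + 5·0; 4·0 + 1·0 + (-2)·1 + (-4)·0; (-5)·0 + (-2)·0 + 3·1 + 4·0; 5·0 + (-4)·0 + 4·1 + (-1)·0) = (-5, -2, 3, 4)
The requested component of w1 is -2.

-2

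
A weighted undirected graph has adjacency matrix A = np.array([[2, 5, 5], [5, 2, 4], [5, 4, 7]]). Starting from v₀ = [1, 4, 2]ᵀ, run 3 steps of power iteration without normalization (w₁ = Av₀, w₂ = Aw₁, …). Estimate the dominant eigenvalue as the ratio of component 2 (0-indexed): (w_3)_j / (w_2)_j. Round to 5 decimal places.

w1 = Av₀ = (2·1 + 5·4 + 5·2; 5·1 + 2·4 + 4·2; 5·1 + 4·4 + 7·2) = (32, 21, 35)
w2 = Aw1 = (2·32 + 5·21 + 5·35; 5·32 + 2·21 + 4·35; 5·32 + 4·21 + 7·35) = (344, 342, 489)
w3 = Aw2 = (4843, 4360, 6511)
Ratio at component: 6511 / 489 = 13.31493

13.31493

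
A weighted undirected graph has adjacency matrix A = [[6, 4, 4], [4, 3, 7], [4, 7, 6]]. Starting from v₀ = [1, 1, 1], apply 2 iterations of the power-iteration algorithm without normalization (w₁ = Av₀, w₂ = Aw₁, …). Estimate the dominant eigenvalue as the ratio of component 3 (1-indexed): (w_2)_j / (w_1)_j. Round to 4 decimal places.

w1 = Av₀ = (6·1 + 4·1 + 4·1; 4·1 + 3·1 + 7·1; 4·1 + 7·1 + 6·1) = (14, 14, 17)
w2 = Aw1 = (6·14 + 4·14 + 4·17; 4·14 + 3·14 + 7·17; 4·14 + 7·14 + 6·17) = (208, 217, 256)
Ratio at component: 256 / 17 = 15.0588

λ ≈ 15.0588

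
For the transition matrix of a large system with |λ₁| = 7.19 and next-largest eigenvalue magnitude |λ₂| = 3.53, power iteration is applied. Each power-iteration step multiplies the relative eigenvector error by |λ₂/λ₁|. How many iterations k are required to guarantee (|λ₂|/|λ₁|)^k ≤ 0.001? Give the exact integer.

10

|λ₂/λ₁| = 3.53/7.19 = 0.49096
Need k ≥ ln(0.001) / ln(0.49096) = -6.9078 / -0.7114 ≈ 9.710
Smallest integer k satisfying the bound: 10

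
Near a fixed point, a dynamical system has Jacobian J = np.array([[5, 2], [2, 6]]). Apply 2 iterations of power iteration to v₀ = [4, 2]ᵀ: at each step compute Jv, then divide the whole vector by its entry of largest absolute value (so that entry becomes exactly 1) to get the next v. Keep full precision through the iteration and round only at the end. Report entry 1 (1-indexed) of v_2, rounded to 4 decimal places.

Jv0 = (24.00000, 20.00000); divide by 24.00000 → v1 = (1.00000, 0.83333)
Jv1 = (6.66667, 7.00000); divide by 7.00000 → v2 = (0.95238, 1.00000)
Requested entry of v2: 160/168 = 0.9524

0.9524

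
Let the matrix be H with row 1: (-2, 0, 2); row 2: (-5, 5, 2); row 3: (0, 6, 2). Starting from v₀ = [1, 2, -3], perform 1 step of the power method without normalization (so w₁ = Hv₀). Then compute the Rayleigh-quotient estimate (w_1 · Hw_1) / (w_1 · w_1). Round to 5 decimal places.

w1 = Hv₀ = ((-2)·1 + 0·2 + 2·(-3); (-5)·1 + 5·2 + 2·(-3); 0·1 + 6·2 + 2·(-3)) = (-8, -1, 6)
Hw1 = (28, 47, 6)
w1·Hw1 = (-8)·28 + (-1)·47 + 6·6 = -235; w1·w1 = (-8)·(-8) + (-1)·(-1) + 6·6 = 101
λ ≈ -235/101 = -2.32673

-2.32673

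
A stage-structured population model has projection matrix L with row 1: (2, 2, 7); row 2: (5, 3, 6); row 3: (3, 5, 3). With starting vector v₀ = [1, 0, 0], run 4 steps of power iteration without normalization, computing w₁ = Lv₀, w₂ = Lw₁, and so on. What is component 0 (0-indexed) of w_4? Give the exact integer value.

5040

w1 = Lv₀ = (2·1 + 2·0 + 7·0; 5·1 + 3·0 + 6·0; 3·1 + 5·0 + 3·0) = (2, 5, 3)
w2 = Lw1 = (2·2 + 2·5 + 7·3; 5·2 + 3·5 + 6·3; 3·2 + 5·5 + 3·3) = (35, 43, 40)
w3 = Lw2 = (436, 544, 440)
w4 = Lw3 = (5040, 6452, 5348)
The requested component of w4 is 5040.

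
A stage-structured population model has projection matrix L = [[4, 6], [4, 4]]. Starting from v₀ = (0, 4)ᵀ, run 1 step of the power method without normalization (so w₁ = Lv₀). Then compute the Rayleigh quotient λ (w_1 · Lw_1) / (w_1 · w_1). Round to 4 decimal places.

w1 = Lv₀ = (24, 16)
Lw1 = (192, 160)
w1·Lw1 = 24·192 + 16·160 = 7168; w1·w1 = 24·24 + 16·16 = 832
λ ≈ 7168/832 = 8.6154

8.6154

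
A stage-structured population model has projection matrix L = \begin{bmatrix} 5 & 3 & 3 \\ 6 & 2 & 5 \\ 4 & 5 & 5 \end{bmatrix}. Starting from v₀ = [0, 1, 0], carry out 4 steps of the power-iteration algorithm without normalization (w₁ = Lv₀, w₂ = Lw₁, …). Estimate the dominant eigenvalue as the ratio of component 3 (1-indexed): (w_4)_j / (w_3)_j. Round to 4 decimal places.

w1 = Lv₀ = (5·0 + 3·1 + 3·0; 6·0 + 2·1 + 5·0; 4·0 + 5·1 + 5·0) = (3, 2, 5)
w2 = Lw1 = (5·3 + 3·2 + 3·5; 6·3 + 2·2 + 5·5; 4·3 + 5·2 + 5·5) = (36, 47, 47)
w3 = Lw2 = (462, 545, 614)
w4 = Lw3 = (5787, 6932, 7643)
Ratio at component: 7643 / 614 = 12.4479

λ ≈ 12.4479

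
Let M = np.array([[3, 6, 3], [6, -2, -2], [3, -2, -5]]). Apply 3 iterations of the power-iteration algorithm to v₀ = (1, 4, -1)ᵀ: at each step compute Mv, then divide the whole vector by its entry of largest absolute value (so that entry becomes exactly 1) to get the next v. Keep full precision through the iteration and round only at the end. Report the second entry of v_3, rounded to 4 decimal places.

Mv0 = (24.00000, 0.00000, 0.00000); divide by 24.00000 → v1 = (1.00000, 0.00000, 0.00000)
Mv1 = (3.00000, 6.00000, 3.00000); divide by 6.00000 → v2 = (0.50000, 1.00000, 0.50000)
Mv2 = (9.00000, 0.00000, -3.00000); divide by 9.00000 → v3 = (1.00000, 0.00000, -0.33333)
Requested entry of v3: 0/1296 = 0.0000

0.0000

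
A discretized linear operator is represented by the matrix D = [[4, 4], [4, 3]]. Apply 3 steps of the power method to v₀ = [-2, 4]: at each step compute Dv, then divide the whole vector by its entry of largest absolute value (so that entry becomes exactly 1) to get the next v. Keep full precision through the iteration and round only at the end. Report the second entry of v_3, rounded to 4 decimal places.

Dv0 = (8.00000, 4.00000); divide by 8.00000 → v1 = (1.00000, 0.50000)
Dv1 = (6.00000, 5.50000); divide by 6.00000 → v2 = (1.00000, 0.91667)
Dv2 = (7.66667, 6.75000); divide by 7.66667 → v3 = (1.00000, 0.88043)
Requested entry of v3: 324/368 = 0.8804

0.8804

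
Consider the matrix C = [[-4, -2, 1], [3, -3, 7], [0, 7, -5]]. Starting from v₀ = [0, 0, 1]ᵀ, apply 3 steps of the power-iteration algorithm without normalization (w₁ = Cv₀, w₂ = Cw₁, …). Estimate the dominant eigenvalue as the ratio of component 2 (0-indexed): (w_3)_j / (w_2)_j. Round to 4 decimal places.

w1 = Cv₀ = ((-4)·0 + (-2)·0 + 1·1; 3·0 + (-3)·0 + 7·1; 0·0 + 7·0 + (-5)·1) = (1, 7, -5)
w2 = Cw1 = ((-4)·1 + (-2)·7 + 1·(-5); 3·1 + (-3)·7 + 7·(-5); 0·1 + 7·7 + (-5)·(-5)) = (-23, -53, 74)
w3 = Cw2 = (272, 608, -741)
Ratio at component: -741 / 74 = -10.0135

-10.0135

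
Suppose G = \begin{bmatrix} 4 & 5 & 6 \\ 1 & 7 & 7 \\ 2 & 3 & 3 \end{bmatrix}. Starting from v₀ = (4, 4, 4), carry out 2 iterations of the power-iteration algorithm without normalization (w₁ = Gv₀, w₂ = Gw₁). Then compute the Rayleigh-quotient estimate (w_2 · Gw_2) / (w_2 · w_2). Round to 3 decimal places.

w1 = Gv₀ = (60, 60, 32)
w2 = Gw1 = (732, 704, 396)
Gw2 = (8824, 8432, 4764)
w2·Gw2 = 732·8824 + 704·8432 + 396·4764 = 14281840; w2·w2 = 732·732 + 704·704 + 396·396 = 1188256
λ ≈ 14281840/1188256 = 12.019

12.019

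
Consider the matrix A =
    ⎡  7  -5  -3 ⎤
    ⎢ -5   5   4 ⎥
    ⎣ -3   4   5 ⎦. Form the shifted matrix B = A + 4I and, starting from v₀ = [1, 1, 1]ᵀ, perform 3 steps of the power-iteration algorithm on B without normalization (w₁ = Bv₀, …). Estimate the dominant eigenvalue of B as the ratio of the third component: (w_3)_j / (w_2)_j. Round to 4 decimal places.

B = A + 4I has rows (11, -5, -3); (-5, 9, 4); (-3, 4, 9)
w1 = Bv₀ = (11·1 + (-5)·1 + (-3)·1; (-5)·1 + 9·1 + 4·1; (-3)·1 + 4·1 + 9·1) = (3, 8, 10)
w2 = Bw1 = (11·3 + (-5)·8 + (-3)·10; (-5)·3 + 9·8 + 4·10; (-3)·3 + 4·8 + 9·10) = (-37, 97, 113)
w3 = Bw2 = (-1231, 1510, 1516)
Ratio: 1516/113 = 13.4159

13.4159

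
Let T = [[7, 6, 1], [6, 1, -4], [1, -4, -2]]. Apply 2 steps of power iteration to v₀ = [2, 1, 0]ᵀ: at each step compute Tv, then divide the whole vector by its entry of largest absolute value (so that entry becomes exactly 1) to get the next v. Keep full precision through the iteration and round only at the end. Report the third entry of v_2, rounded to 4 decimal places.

Tv0 = (20.00000, 13.00000, -2.00000); divide by 20.00000 → v1 = (1.00000, 0.65000, -0.10000)
Tv1 = (10.80000, 7.05000, -1.40000); divide by 10.80000 → v2 = (1.00000, 0.65278, -0.12963)
Requested entry of v2: -28/216 = -0.1296

-0.1296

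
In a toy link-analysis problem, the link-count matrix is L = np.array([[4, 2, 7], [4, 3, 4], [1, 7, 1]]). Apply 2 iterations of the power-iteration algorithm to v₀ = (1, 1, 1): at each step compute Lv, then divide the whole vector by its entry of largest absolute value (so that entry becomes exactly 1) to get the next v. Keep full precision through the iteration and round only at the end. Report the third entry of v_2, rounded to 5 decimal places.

Lv0 = (13.000000, 11.000000, 9.000000); divide by 13.000000 → v1 = (1.000000, 0.846154, 0.692308)
Lv1 = (10.538462, 9.307692, 7.615385); divide by 10.538462 → v2 = (1.000000, 0.883212, 0.722628)
Requested entry of v2: 99/137 = 0.72263

0.72263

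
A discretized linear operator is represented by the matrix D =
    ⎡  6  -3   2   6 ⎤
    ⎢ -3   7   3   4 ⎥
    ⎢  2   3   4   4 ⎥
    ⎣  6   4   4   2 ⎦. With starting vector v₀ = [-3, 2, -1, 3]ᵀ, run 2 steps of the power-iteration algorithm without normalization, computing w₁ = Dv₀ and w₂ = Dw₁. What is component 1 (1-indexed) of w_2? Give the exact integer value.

-176

w1 = Dv₀ = (6·(-3) + (-3)·2 + 2·(-1) + 6·3; (-3)·(-3) + 7·2 + 3·(-1) + 4·3; 2·(-3) + 3·2 + 4·(-1) + 4·3; 6·(-3) + 4·2 + 4·(-1) + 2·3) = (-8, 32, 8, -8)
w2 = Dw1 = (6·(-8) + (-3)·32 + 2·8 + 6·(-8); (-3)·(-8) + 7·32 + 3·8 + 4·(-8); 2·(-8) + 3·32 + 4·8 + 4·(-8); 6·(-8) + 4·32 + 4·8 + 2·(-8)) = (-176, 240, 80, 96)
The requested component of w2 is -176.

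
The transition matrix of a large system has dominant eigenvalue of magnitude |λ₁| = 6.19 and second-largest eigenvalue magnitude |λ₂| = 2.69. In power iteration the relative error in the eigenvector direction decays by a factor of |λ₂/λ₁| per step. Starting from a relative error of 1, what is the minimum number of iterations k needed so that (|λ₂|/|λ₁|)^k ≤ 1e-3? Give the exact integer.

9

|λ₂/λ₁| = 2.69/6.19 = 0.43457
Need k ≥ ln(1e-3) / ln(0.43457) = -6.9078 / -0.8334 ≈ 8.289
Smallest integer k satisfying the bound: 9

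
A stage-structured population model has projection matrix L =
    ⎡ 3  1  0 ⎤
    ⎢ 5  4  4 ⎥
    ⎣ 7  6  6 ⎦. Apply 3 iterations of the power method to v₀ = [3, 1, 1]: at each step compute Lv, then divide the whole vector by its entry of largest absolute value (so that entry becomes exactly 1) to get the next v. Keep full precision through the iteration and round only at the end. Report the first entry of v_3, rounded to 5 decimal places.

Lv0 = (10.000000, 23.000000, 33.000000); divide by 33.000000 → v1 = (0.303030, 0.696970, 1.000000)
Lv1 = (1.606061, 8.303030, 12.303030); divide by 12.303030 → v2 = (0.130542, 0.674877, 1.000000)
Lv2 = (1.066502, 7.352217, 10.963054); divide by 10.963054 → v3 = (0.097282, 0.670636, 1.000000)
Requested entry of v3: 433/4451 = 0.09728

0.09728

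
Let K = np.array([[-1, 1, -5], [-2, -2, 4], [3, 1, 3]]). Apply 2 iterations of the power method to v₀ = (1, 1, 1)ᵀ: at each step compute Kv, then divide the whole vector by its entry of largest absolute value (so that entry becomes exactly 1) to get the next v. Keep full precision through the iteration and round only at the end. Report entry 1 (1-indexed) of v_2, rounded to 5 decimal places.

Kv0 = (-5.000000, 0.000000, 7.000000); divide by 7.000000 → v1 = (-0.714286, 0.000000, 1.000000)
Kv1 = (-4.285714, 5.428571, 0.857143); divide by 5.428571 → v2 = (-0.789474, 1.000000, 0.157895)
Requested entry of v2: -30/38 = -0.78947

-0.78947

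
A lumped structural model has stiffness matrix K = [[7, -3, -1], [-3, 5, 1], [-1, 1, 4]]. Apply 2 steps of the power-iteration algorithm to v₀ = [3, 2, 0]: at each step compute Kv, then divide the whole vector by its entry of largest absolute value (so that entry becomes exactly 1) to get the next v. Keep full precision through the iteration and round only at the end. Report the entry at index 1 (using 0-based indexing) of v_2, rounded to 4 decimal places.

-0.3981

Kv0 = (15.00000, 1.00000, -1.00000); divide by 15.00000 → v1 = (1.00000, 0.06667, -0.06667)
Kv1 = (6.86667, -2.73333, -1.20000); divide by 6.86667 → v2 = (1.00000, -0.39806, -0.17476)
Requested entry of v2: -41/103 = -0.3981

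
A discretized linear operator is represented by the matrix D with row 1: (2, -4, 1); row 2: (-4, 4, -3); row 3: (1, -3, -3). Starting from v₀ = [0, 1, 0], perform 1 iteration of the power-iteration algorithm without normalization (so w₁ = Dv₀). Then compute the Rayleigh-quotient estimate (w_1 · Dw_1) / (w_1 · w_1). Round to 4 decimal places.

7.1463

w1 = Dv₀ = (-4, 4, -3)
Dw1 = (-27, 41, -7)
w1·Dw1 = (-4)·(-27) + 4·41 + (-3)·(-7) = 293; w1·w1 = (-4)·(-4) + 4·4 + (-3)·(-3) = 41
λ ≈ 293/41 = 7.1463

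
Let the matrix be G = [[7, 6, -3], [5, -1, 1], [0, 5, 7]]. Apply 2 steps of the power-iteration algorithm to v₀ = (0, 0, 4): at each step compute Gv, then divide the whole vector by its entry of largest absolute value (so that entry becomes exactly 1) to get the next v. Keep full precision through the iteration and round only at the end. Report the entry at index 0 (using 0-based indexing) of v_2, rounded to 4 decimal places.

-0.6667

Gv0 = (-12.00000, 4.00000, 28.00000); divide by 28.00000 → v1 = (-0.42857, 0.14286, 1.00000)
Gv1 = (-5.14286, -1.28571, 7.71429); divide by 7.71429 → v2 = (-0.66667, -0.16667, 1.00000)
Requested entry of v2: -144/216 = -0.6667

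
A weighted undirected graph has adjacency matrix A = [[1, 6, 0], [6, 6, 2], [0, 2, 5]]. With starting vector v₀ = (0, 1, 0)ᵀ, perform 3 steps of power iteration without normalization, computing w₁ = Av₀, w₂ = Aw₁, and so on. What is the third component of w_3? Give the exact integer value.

262

w1 = Av₀ = (1·0 + 6·1 + 0·0; 6·0 + 6·1 + 2·0; 0·0 + 2·1 + 5·0) = (6, 6, 2)
w2 = Aw1 = (1·6 + 6·6 + 0·2; 6·6 + 6·6 + 2·2; 0·6 + 2·6 + 5·2) = (42, 76, 22)
w3 = Aw2 = (498, 752, 262)
The requested component of w3 is 262.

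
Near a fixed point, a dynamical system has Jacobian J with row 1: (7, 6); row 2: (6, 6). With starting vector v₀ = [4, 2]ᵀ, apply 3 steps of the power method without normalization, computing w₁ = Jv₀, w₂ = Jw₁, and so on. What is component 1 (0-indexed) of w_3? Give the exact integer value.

5712

w1 = Jv₀ = (40, 36)
w2 = Jw1 = (496, 456)
w3 = Jw2 = (6208, 5712)
The requested component of w3 is 5712.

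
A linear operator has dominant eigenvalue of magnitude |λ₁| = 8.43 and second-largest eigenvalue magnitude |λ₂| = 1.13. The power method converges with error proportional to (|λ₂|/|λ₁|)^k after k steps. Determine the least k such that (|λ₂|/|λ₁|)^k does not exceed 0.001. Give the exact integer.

|λ₂/λ₁| = 1.13/8.43 = 0.13405
Need k ≥ ln(0.001) / ln(0.13405) = -6.9078 / -2.0096 ≈ 3.437
Smallest integer k satisfying the bound: 4

4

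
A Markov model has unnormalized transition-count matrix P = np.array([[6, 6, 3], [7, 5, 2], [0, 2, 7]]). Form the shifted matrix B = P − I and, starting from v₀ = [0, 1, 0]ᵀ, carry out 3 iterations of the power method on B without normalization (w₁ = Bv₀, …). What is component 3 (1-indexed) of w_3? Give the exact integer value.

B = P − I has rows (5, 6, 3); (7, 4, 2); (0, 2, 6)
w1 = Bv₀ = (6, 4, 2)
w2 = Bw1 = (60, 62, 20)
w3 = Bw2 = (732, 708, 244)
Requested component of w3: 244

244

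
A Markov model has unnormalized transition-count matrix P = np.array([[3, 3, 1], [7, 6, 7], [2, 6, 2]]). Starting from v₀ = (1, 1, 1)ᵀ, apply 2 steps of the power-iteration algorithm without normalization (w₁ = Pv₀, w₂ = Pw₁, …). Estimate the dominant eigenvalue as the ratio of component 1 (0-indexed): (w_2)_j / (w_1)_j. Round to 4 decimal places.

λ ≈ 11.9500

w1 = Pv₀ = (3·1 + 3·1 + 1·1; 7·1 + 6·1 + 7·1; 2·1 + 6·1 + 2·1) = (7, 20, 10)
w2 = Pw1 = (3·7 + 3·20 + 1·10; 7·7 + 6·20 + 7·10; 2·7 + 6·20 + 2·10) = (91, 239, 154)
Ratio at component: 239 / 20 = 11.9500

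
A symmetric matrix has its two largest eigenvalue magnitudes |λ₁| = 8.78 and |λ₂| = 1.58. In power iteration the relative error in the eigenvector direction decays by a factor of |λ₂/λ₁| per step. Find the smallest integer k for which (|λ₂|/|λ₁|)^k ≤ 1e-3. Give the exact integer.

5

|λ₂/λ₁| = 1.58/8.78 = 0.17995
Need k ≥ ln(1e-3) / ln(0.17995) = -6.9078 / -1.7151 ≈ 4.028
Smallest integer k satisfying the bound: 5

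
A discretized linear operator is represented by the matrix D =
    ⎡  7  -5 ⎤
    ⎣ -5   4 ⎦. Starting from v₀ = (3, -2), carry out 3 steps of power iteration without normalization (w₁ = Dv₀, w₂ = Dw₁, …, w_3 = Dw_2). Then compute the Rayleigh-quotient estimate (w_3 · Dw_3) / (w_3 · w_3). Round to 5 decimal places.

10.72015

w1 = Dv₀ = (7·3 + (-5)·(-2); (-5)·3 + 4·(-2)) = (31, -23)
w2 = Dw1 = (7·31 + (-5)·(-23); (-5)·31 + 4·(-23)) = (332, -247)
w3 = Dw2 = (3559, -2648)
Dw3 = (38153, -28387)
w3·Dw3 = 3559·38153 + (-2648)·(-28387) = 210955303; w3·w3 = 3559·3559 + (-2648)·(-2648) = 19678385
λ ≈ 210955303/19678385 = 10.72015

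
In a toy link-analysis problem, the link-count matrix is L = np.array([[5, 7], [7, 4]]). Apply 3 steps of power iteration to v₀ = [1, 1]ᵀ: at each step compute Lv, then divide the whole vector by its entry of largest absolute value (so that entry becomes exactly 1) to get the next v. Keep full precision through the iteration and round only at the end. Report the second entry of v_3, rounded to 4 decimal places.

0.9304

Lv0 = (12.00000, 11.00000); divide by 12.00000 → v1 = (1.00000, 0.91667)
Lv1 = (11.41667, 10.66667); divide by 11.41667 → v2 = (1.00000, 0.93431)
Lv2 = (11.54015, 10.73723); divide by 11.54015 → v3 = (1.00000, 0.93042)
Requested entry of v3: 1471/1581 = 0.9304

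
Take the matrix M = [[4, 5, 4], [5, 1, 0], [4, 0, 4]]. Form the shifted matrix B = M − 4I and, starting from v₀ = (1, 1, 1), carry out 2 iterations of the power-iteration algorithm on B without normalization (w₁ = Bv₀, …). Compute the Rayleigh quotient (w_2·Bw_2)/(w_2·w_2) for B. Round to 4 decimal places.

B = M − 4I has rows (0, 5, 4); (5, -3, 0); (4, 0, 0)
w1 = Bv₀ = (0·1 + 5·1 + 4·1; 5·1 + (-3)·1 + 0·1; 4·1 + 0·1 + 0·1) = (9, 2, 4)
w2 = Bw1 = (0·9 + 5·2 + 4·4; 5·9 + (-3)·2 + 0·4; 4·9 + 0·2 + 0·4) = (26, 39, 36)
Bw2 = (339, 13, 104)
w2·Bw2 = 13065; w2·w2 = 3493; μ ≈ 13065/3493 = 3.7403

3.7403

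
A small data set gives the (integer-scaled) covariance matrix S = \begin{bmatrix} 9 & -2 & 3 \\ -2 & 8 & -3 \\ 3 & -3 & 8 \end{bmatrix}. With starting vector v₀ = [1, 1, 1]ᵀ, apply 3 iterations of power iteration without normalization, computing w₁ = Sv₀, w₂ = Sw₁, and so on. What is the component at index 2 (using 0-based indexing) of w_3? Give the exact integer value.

w1 = Sv₀ = (9·1 + (-2)·1 + 3·1; (-2)·1 + 8·1 + (-3)·1; 3·1 + (-3)·1 + 8·1) = (10, 3, 8)
w2 = Sw1 = (9·10 + (-2)·3 + 3·8; (-2)·10 + 8·3 + (-3)·8; 3·10 + (-3)·3 + 8·8) = (108, -20, 85)
w3 = Sw2 = (1267, -631, 1064)
The requested component of w3 is 1064.

1064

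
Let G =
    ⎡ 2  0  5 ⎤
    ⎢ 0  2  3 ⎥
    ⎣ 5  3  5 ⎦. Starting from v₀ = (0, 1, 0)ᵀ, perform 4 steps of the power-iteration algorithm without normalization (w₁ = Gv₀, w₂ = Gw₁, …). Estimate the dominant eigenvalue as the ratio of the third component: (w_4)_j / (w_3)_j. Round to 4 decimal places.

w1 = Gv₀ = (0, 2, 3)
w2 = Gw1 = (15, 13, 21)
w3 = Gw2 = (135, 89, 219)
w4 = Gw3 = (1365, 835, 2037)
Ratio at component: 2037 / 219 = 9.3014

9.3014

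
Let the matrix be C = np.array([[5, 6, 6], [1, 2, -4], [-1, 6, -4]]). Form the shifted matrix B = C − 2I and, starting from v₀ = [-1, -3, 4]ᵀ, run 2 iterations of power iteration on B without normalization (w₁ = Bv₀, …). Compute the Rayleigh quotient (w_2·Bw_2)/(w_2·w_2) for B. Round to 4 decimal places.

B = C − 2I has rows (3, 6, 6); (1, 0, -4); (-1, 6, -6)
w1 = Bv₀ = (3·(-1) + 6·(-3) + 6·4; 1·(-1) + 0·(-3) + (-4)·4; (-1)·(-1) + 6·(-3) + (-6)·4) = (3, -17, -41)
w2 = Bw1 = (3·3 + 6·(-17) + 6·(-41); 1·3 + 0·(-17) + (-4)·(-41); (-1)·3 + 6·(-17) + (-6)·(-41)) = (-339, 167, 141)
Bw2 = (831, -903, 495)
w2·Bw2 = -362715; w2·w2 = 162691; μ ≈ -362715/162691 = -2.2295

μ ≈ -2.2295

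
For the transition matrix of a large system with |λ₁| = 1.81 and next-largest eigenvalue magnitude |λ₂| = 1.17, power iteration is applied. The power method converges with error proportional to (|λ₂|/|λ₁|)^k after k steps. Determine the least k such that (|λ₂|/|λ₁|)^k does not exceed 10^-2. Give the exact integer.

|λ₂/λ₁| = 1.17/1.81 = 0.64641
Need k ≥ ln(10^-2) / ln(0.64641) = -4.6052 / -0.4363 ≈ 10.554
Smallest integer k satisfying the bound: 11

11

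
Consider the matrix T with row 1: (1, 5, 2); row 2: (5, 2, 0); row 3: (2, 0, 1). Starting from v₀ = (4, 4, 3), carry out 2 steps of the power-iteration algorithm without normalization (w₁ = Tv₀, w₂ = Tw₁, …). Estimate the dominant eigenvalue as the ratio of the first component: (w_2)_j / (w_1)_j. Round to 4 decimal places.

w1 = Tv₀ = (1·4 + 5·4 + 2·3; 5·4 + 2·4 + 0·3; 2·4 + 0·4 + 1·3) = (30, 28, 11)
w2 = Tw1 = (1·30 + 5·28 + 2·11; 5·30 + 2·28 + 0·11; 2·30 + 0·28 + 1·11) = (192, 206, 71)
Ratio at component: 192 / 30 = 6.4000

6.4000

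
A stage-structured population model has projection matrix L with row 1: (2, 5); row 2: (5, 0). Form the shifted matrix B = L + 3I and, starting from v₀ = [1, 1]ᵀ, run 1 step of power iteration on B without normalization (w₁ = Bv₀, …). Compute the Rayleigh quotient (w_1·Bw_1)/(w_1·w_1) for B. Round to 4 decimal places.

μ ≈ 9.0976

B = L + 3I has rows (5, 5); (5, 3)
w1 = Bv₀ = (5·1 + 5·1; 5·1 + 3·1) = (10, 8)
Bw1 = (90, 74)
w1·Bw1 = 1492; w1·w1 = 164; μ ≈ 1492/164 = 9.0976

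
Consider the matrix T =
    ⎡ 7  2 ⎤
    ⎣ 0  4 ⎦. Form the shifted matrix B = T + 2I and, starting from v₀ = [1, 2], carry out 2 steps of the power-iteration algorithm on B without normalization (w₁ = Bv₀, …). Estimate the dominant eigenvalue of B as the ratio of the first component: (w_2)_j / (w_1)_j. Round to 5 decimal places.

B = T + 2I has rows (9, 2); (0, 6)
w1 = Bv₀ = (9·1 + 2·2; 0·1 + 6·2) = (13, 12)
w2 = Bw1 = (9·13 + 2·12; 0·13 + 6·12) = (141, 72)
Ratio: 141/13 = 10.84615

10.84615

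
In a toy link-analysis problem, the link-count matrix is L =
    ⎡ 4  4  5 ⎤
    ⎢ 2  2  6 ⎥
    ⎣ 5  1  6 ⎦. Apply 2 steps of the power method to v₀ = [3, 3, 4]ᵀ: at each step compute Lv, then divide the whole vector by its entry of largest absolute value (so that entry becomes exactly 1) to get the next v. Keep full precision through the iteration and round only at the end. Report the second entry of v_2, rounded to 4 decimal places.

0.7774

Lv0 = (44.00000, 36.00000, 42.00000); divide by 44.00000 → v1 = (1.00000, 0.81818, 0.95455)
Lv1 = (12.04545, 9.36364, 11.54545); divide by 12.04545 → v2 = (1.00000, 0.77736, 0.95849)
Requested entry of v2: 412/530 = 0.7774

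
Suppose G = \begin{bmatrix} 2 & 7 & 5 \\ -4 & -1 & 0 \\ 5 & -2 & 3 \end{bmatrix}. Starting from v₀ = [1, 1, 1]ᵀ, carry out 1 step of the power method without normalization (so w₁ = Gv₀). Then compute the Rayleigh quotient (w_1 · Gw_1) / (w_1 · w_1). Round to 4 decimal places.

w1 = Gv₀ = (14, -5, 6)
Gw1 = (23, -51, 98)
w1·Gw1 = 14·23 + (-5)·(-51) + 6·98 = 1165; w1·w1 = 14·14 + (-5)·(-5) + 6·6 = 257
λ ≈ 1165/257 = 4.5331

4.5331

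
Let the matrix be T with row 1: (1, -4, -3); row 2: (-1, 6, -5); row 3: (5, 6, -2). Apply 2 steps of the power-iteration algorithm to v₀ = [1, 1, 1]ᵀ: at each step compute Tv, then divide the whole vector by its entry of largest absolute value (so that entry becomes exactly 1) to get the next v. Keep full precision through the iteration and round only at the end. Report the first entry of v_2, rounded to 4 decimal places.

0.6875

Tv0 = (-6.00000, 0.00000, 9.00000); divide by 9.00000 → v1 = (-0.66667, 0.00000, 1.00000)
Tv1 = (-3.66667, -4.33333, -5.33333); divide by -5.33333 → v2 = (0.68750, 0.81250, 1.00000)
Requested entry of v2: -33/-48 = 0.6875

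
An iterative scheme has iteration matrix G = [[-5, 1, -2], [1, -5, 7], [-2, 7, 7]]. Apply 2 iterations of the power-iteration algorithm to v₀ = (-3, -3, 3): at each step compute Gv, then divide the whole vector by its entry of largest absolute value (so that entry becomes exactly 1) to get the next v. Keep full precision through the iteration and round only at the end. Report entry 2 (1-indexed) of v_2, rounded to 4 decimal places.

-0.4483

Gv0 = (6.00000, 33.00000, 6.00000); divide by 33.00000 → v1 = (0.18182, 1.00000, 0.18182)
Gv1 = (-0.27273, -3.54545, 7.90909); divide by 7.90909 → v2 = (-0.03448, -0.44828, 1.00000)
Requested entry of v2: -117/261 = -0.4483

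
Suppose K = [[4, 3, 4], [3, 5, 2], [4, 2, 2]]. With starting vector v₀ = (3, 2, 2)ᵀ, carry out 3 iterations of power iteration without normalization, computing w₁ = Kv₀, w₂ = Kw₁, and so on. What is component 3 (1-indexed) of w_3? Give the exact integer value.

1858

w1 = Kv₀ = (26, 23, 20)
w2 = Kw1 = (253, 233, 190)
w3 = Kw2 = (2471, 2304, 1858)
The requested component of w3 is 1858.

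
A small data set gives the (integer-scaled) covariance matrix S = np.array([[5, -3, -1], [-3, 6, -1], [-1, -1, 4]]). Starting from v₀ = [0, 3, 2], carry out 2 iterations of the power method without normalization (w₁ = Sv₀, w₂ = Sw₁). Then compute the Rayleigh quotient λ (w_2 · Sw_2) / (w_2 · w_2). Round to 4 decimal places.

λ ≈ 8.4852

w1 = Sv₀ = (5·0 + (-3)·3 + (-1)·2; (-3)·0 + 6·3 + (-1)·2; (-1)·0 + (-1)·3 + 4·2) = (-11, 16, 5)
w2 = Sw1 = (5·(-11) + (-3)·16 + (-1)·5; (-3)·(-11) + 6·16 + (-1)·5; (-1)·(-11) + (-1)·16 + 4·5) = (-108, 124, 15)
Sw2 = (-927, 1053, 44)
w2·Sw2 = (-108)·(-927) + 124·1053 + 15·44 = 231348; w2·w2 = (-108)·(-108) + 124·124 + 15·15 = 27265
λ ≈ 231348/27265 = 8.4852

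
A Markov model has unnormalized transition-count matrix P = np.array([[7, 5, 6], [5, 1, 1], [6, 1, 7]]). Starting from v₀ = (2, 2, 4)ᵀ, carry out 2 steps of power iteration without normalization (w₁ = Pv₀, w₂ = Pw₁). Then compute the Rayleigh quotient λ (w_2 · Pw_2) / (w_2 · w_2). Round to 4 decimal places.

14.4026

w1 = Pv₀ = (7·2 + 5·2 + 6·4; 5·2 + 1·2 + 1·4; 6·2 + 1·2 + 7·4) = (48, 16, 42)
w2 = Pw1 = (7·48 + 5·16 + 6·42; 5·48 + 1·16 + 1·42; 6·48 + 1·16 + 7·42) = (668, 298, 598)
Pw2 = (9754, 4236, 8492)
w2·Pw2 = 668·9754 + 298·4236 + 598·8492 = 12856216; w2·w2 = 668·668 + 298·298 + 598·598 = 892632
λ ≈ 12856216/892632 = 14.4026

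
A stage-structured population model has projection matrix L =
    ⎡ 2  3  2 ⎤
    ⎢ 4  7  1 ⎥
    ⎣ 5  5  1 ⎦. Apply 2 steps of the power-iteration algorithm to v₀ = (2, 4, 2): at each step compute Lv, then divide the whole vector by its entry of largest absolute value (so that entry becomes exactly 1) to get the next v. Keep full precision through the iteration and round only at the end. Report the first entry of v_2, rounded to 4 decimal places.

Lv0 = (20.00000, 38.00000, 32.00000); divide by 38.00000 → v1 = (0.52632, 1.00000, 0.84211)
Lv1 = (5.73684, 9.94737, 8.47368); divide by 9.94737 → v2 = (0.57672, 1.00000, 0.85185)
Requested entry of v2: 218/378 = 0.5767

0.5767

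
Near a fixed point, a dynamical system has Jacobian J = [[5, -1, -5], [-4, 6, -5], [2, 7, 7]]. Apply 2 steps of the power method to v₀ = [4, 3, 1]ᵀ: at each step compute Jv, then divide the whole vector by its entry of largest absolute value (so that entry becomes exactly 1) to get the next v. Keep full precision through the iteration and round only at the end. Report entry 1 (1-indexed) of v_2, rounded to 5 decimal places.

-0.45882

Jv0 = (12.000000, -3.000000, 36.000000); divide by 36.000000 → v1 = (0.333333, -0.083333, 1.000000)
Jv1 = (-3.250000, -6.833333, 7.083333); divide by 7.083333 → v2 = (-0.458824, -0.964706, 1.000000)
Requested entry of v2: -117/255 = -0.45882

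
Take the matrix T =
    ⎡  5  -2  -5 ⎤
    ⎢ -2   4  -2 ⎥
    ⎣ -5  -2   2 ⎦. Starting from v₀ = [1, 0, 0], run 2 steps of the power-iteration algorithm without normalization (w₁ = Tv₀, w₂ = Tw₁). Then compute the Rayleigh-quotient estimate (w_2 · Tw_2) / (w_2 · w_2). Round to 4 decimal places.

w1 = Tv₀ = (5·1 + (-2)·0 + (-5)·0; (-2)·1 + 4·0 + (-2)·0; (-5)·1 + (-2)·0 + 2·0) = (5, -2, -5)
w2 = Tw1 = (5·5 + (-2)·(-2) + (-5)·(-5); (-2)·5 + 4·(-2) + (-2)·(-5); (-5)·5 + (-2)·(-2) + 2·(-5)) = (54, -8, -31)
Tw2 = (441, -78, -316)
w2·Tw2 = 54·441 + (-8)·(-78) + (-31)·(-316) = 34234; w2·w2 = 54·54 + (-8)·(-8) + (-31)·(-31) = 3941
λ ≈ 34234/3941 = 8.6866

λ ≈ 8.6866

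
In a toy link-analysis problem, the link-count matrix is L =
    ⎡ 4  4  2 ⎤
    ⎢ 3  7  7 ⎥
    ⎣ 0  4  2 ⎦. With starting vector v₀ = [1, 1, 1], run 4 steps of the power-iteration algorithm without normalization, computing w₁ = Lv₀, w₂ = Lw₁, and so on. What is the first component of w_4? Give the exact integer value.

16492

w1 = Lv₀ = (4·1 + 4·1 + 2·1; 3·1 + 7·1 + 7·1; 0·1 + 4·1 + 2·1) = (10, 17, 6)
w2 = Lw1 = (4·10 + 4·17 + 2·6; 3·10 + 7·17 + 7·6; 0·10 + 4·17 + 2·6) = (120, 191, 80)
w3 = Lw2 = (1404, 2257, 924)
w4 = Lw3 = (16492, 26479, 10876)
The requested component of w4 is 16492.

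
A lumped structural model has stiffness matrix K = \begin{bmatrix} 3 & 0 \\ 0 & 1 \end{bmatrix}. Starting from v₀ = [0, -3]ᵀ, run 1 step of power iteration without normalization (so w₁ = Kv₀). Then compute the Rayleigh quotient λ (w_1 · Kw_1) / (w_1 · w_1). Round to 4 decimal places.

w1 = Kv₀ = (3·0 + 0·(-3); 0·0 + 1·(-3)) = (0, -3)
Kw1 = (0, -3)
w1·Kw1 = 0·0 + (-3)·(-3) = 9; w1·w1 = 0·0 + (-3)·(-3) = 9
λ ≈ 9/9 = 1.0000

λ ≈ 1.0000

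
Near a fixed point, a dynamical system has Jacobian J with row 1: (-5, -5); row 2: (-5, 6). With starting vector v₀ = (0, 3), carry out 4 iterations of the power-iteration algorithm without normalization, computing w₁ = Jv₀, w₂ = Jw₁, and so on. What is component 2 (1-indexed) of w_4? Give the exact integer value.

11238

w1 = Jv₀ = ((-5)·0 + (-5)·3; (-5)·0 + 6·3) = (-15, 18)
w2 = Jw1 = ((-5)·(-15) + (-5)·18; (-5)·(-15) + 6·18) = (-15, 183)
w3 = Jw2 = (-840, 1173)
w4 = Jw3 = (-1665, 11238)
The requested component of w4 is 11238.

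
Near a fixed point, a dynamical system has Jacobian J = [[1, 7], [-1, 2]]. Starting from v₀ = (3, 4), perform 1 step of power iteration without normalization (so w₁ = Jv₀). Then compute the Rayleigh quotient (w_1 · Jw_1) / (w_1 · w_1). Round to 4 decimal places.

w1 = Jv₀ = (1·3 + 7·4; (-1)·3 + 2·4) = (31, 5)
Jw1 = (66, -21)
w1·Jw1 = 31·66 + 5·(-21) = 1941; w1·w1 = 31·31 + 5·5 = 986
λ ≈ 1941/986 = 1.9686

λ ≈ 1.9686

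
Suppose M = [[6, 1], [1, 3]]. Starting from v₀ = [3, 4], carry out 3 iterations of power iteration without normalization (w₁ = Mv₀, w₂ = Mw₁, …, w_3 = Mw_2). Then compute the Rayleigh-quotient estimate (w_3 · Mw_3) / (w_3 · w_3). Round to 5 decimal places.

w1 = Mv₀ = (6·3 + 1·4; 1·3 + 3·4) = (22, 15)
w2 = Mw1 = (6·22 + 1·15; 1·22 + 3·15) = (147, 67)
w3 = Mw2 = (949, 348)
Mw3 = (6042, 1993)
w3·Mw3 = 949·6042 + 348·1993 = 6427422; w3·w3 = 949·949 + 348·348 = 1021705
λ ≈ 6427422/1021705 = 6.29088

6.29088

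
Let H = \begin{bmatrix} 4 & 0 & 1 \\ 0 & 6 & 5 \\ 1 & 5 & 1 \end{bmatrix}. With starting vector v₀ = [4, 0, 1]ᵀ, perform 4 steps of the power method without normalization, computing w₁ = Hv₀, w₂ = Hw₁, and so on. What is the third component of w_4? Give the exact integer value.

3559

w1 = Hv₀ = (17, 5, 5)
w2 = Hw1 = (73, 55, 47)
w3 = Hw2 = (339, 565, 395)
w4 = Hw3 = (1751, 5365, 3559)
The requested component of w4 is 3559.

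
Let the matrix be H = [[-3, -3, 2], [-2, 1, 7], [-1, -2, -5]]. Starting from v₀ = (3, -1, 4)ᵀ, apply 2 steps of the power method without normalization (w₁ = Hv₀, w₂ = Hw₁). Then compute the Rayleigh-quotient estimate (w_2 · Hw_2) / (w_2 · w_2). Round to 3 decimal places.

-4.773

w1 = Hv₀ = ((-3)·3 + (-3)·(-1) + 2·4; (-2)·3 + 1·(-1) + 7·4; (-1)·3 + (-2)·(-1) + (-5)·4) = (2, 21, -21)
w2 = Hw1 = ((-3)·2 + (-3)·21 + 2·(-21); (-2)·2 + 1·21 + 7·(-21); (-1)·2 + (-2)·21 + (-5)·(-21)) = (-111, -130, 61)
Hw2 = (845, 519, 66)
w2·Hw2 = (-111)·845 + (-130)·519 + 61·66 = -157239; w2·w2 = (-111)·(-111) + (-130)·(-130) + 61·61 = 32942
λ ≈ -157239/32942 = -4.773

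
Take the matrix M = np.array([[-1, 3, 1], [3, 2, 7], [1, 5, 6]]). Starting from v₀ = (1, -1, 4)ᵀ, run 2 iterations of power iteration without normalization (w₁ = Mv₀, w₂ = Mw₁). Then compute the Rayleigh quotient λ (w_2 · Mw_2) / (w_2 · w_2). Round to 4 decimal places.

10.7693

w1 = Mv₀ = ((-1)·1 + 3·(-1) + 1·4; 3·1 + 2·(-1) + 7·4; 1·1 + 5·(-1) + 6·4) = (0, 29, 20)
w2 = Mw1 = ((-1)·0 + 3·29 + 1·20; 3·0 + 2·29 + 7·20; 1·0 + 5·29 + 6·20) = (107, 198, 265)
Mw2 = (752, 2572, 2687)
w2·Mw2 = 107·752 + 198·2572 + 265·2687 = 1301775; w2·w2 = 107·107 + 198·198 + 265·265 = 120878
λ ≈ 1301775/120878 = 10.7693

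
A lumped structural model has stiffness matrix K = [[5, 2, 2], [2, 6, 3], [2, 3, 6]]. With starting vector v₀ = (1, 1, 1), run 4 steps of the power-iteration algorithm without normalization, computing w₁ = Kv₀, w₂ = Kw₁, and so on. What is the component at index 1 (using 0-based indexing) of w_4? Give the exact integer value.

12905

w1 = Kv₀ = (5·1 + 2·1 + 2·1; 2·1 + 6·1 + 3·1; 2·1 + 3·1 + 6·1) = (9, 11, 11)
w2 = Kw1 = (5·9 + 2·11 + 2·11; 2·9 + 6·11 + 3·11; 2·9 + 3·11 + 6·11) = (89, 117, 117)
w3 = Kw2 = (913, 1231, 1231)
w4 = Kw3 = (9489, 12905, 12905)
The requested component of w4 is 12905.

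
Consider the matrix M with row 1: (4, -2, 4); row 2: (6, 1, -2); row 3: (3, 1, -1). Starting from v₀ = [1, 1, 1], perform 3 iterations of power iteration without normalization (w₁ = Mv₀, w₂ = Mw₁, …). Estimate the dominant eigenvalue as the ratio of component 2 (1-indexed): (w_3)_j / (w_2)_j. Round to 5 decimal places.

4.31429

w1 = Mv₀ = (4·1 + (-2)·1 + 4·1; 6·1 + 1·1 + (-2)·1; 3·1 + 1·1 + (-1)·1) = (6, 5, 3)
w2 = Mw1 = (4·6 + (-2)·5 + 4·3; 6·6 + 1·5 + (-2)·3; 3·6 + 1·5 + (-1)·3) = (26, 35, 20)
w3 = Mw2 = (114, 151, 93)
Ratio at component: 151 / 35 = 4.31429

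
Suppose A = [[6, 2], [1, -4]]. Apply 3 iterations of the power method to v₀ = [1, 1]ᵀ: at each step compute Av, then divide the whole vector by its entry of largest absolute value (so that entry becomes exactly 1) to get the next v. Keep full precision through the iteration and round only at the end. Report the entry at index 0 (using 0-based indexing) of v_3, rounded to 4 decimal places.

Av0 = (8.00000, -3.00000); divide by 8.00000 → v1 = (1.00000, -0.37500)
Av1 = (5.25000, 2.50000); divide by 5.25000 → v2 = (1.00000, 0.47619)
Av2 = (6.95238, -0.90476); divide by 6.95238 → v3 = (1.00000, -0.13014)
Requested entry of v3: 292/292 = 1.0000

1.0000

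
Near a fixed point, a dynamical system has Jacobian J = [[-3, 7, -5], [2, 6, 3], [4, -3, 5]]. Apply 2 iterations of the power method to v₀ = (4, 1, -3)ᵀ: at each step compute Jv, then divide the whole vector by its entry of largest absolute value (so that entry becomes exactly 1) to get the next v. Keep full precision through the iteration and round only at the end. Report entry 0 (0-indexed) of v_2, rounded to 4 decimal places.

Jv0 = (10.00000, 5.00000, -2.00000); divide by 10.00000 → v1 = (1.00000, 0.50000, -0.20000)
Jv1 = (1.50000, 4.40000, 1.50000); divide by 4.40000 → v2 = (0.34091, 1.00000, 0.34091)
Requested entry of v2: 15/44 = 0.3409

0.3409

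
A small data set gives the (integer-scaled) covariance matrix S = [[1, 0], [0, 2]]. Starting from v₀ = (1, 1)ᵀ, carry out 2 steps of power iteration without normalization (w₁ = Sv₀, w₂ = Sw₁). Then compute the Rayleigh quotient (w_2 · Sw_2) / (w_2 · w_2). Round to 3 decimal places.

λ ≈ 1.941

w1 = Sv₀ = (1, 2)
w2 = Sw1 = (1, 4)
Sw2 = (1, 8)
w2·Sw2 = 1·1 + 4·8 = 33; w2·w2 = 1·1 + 4·4 = 17
λ ≈ 33/17 = 1.941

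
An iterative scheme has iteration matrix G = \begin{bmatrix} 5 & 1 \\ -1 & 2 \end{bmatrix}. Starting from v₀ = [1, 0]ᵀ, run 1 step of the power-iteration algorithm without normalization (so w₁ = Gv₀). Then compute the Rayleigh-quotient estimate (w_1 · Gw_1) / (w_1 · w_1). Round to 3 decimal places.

4.885

w1 = Gv₀ = (5, -1)
Gw1 = (24, -7)
w1·Gw1 = 5·24 + (-1)·(-7) = 127; w1·w1 = 5·5 + (-1)·(-1) = 26
λ ≈ 127/26 = 4.885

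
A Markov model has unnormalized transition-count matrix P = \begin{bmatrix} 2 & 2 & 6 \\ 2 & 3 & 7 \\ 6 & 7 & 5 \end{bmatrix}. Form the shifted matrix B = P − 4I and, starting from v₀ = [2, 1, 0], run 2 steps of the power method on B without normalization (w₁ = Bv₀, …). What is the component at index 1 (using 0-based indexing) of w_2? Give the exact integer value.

B = P − 4I has rows (-2, 2, 6); (2, -1, 7); (6, 7, 1)
w1 = Bv₀ = ((-2)·2 + 2·1 + 6·0; 2·2 + (-1)·1 + 7·0; 6·2 + 7·1 + 1·0) = (-2, 3, 19)
w2 = Bw1 = ((-2)·(-2) + 2·3 + 6·19; 2·(-2) + (-1)·3 + 7·19; 6·(-2) + 7·3 + 1·19) = (124, 126, 28)
Requested component of w2: 126

126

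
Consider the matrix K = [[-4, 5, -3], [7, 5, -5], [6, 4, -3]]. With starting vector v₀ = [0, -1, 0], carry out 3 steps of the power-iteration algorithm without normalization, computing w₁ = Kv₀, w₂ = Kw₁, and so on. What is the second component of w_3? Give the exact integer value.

w1 = Kv₀ = ((-4)·0 + 5·(-1) + (-3)·0; 7·0 + 5·(-1) + (-5)·0; 6·0 + 4·(-1) + (-3)·0) = (-5, -5, -4)
w2 = Kw1 = ((-4)·(-5) + 5·(-5) + (-3)·(-4); 7·(-5) + 5·(-5) + (-5)·(-4); 6·(-5) + 4·(-5) + (-3)·(-4)) = (7, -40, -38)
w3 = Kw2 = (-114, 39, -4)
The requested component of w3 is 39.

39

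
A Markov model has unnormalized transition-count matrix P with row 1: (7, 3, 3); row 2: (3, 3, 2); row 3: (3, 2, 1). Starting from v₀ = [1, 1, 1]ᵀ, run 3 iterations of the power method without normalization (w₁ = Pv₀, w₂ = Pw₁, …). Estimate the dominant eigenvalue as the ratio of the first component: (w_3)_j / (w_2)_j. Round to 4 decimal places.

λ ≈ 10.0677

w1 = Pv₀ = (13, 8, 6)
w2 = Pw1 = (133, 75, 61)
w3 = Pw2 = (1339, 746, 610)
Ratio at component: 1339 / 133 = 10.0677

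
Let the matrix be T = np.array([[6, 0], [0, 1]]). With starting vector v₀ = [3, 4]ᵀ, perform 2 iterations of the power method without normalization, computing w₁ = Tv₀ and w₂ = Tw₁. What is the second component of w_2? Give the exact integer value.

4

w1 = Tv₀ = (6·3 + 0·4; 0·3 + 1·4) = (18, 4)
w2 = Tw1 = (6·18 + 0·4; 0·18 + 1·4) = (108, 4)
The requested component of w2 is 4.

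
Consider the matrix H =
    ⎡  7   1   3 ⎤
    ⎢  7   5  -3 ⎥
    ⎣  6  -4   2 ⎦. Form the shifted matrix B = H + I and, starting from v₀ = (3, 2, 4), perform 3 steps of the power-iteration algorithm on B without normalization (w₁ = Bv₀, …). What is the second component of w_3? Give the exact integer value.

4063

B = H + I has rows (8, 1, 3); (7, 6, -3); (6, -4, 3)
w1 = Bv₀ = (38, 21, 22)
w2 = Bw1 = (391, 326, 210)
w3 = Bw2 = (4084, 4063, 1672)
Requested component of w3: 4063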